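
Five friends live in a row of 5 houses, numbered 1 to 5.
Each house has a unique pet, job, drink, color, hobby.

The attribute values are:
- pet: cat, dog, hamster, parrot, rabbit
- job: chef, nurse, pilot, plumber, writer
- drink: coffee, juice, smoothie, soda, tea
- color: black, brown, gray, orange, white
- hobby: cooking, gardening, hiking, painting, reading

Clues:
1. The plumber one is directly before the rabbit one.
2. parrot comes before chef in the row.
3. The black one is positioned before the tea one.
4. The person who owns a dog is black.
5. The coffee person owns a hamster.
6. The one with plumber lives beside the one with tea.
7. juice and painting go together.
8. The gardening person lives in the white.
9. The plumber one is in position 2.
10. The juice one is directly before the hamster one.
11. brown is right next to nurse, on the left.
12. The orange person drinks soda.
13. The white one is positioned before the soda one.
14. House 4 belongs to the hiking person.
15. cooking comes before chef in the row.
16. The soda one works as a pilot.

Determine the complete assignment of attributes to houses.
Solution:

House | Pet | Job | Drink | Color | Hobby
-----------------------------------------
  1   | dog | writer | juice | black | painting
  2   | hamster | plumber | coffee | brown | cooking
  3   | rabbit | nurse | tea | white | gardening
  4   | parrot | pilot | soda | orange | hiking
  5   | cat | chef | smoothie | gray | reading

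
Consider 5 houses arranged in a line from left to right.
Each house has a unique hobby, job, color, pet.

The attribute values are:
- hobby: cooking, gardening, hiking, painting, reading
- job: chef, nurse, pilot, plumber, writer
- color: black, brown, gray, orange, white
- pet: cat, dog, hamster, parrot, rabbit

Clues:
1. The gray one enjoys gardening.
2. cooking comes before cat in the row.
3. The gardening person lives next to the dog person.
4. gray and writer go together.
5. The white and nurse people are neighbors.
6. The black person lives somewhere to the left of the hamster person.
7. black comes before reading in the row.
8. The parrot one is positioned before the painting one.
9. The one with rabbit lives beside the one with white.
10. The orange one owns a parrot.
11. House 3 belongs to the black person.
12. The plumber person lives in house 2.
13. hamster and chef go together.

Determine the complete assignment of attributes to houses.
Solution:

House | Hobby | Job | Color | Pet
---------------------------------
  1   | gardening | writer | gray | rabbit
  2   | cooking | plumber | white | dog
  3   | hiking | nurse | black | cat
  4   | reading | pilot | orange | parrot
  5   | painting | chef | brown | hamster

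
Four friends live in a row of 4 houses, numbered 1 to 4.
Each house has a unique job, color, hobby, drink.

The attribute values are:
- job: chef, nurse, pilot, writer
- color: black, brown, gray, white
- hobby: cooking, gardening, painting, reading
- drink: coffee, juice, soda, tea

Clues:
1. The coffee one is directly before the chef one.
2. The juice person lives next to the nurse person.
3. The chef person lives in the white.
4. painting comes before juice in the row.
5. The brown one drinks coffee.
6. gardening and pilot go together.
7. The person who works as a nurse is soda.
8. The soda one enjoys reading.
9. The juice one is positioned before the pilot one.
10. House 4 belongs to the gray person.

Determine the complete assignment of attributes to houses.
Solution:

House | Job | Color | Hobby | Drink
-----------------------------------
  1   | writer | brown | painting | coffee
  2   | chef | white | cooking | juice
  3   | nurse | black | reading | soda
  4   | pilot | gray | gardening | tea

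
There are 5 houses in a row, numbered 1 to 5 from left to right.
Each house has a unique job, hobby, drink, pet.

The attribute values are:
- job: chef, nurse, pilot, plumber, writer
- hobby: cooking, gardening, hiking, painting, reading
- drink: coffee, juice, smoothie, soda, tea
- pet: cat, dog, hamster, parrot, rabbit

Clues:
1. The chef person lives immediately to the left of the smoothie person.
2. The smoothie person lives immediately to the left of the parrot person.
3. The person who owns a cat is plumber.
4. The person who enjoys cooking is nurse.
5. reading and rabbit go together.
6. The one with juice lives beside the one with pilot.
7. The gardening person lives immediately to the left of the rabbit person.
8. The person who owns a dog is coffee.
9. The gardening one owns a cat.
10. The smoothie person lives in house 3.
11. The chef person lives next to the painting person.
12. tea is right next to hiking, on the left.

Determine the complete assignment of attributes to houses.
Solution:

House | Job | Hobby | Drink | Pet
---------------------------------
  1   | plumber | gardening | soda | cat
  2   | chef | reading | juice | rabbit
  3   | pilot | painting | smoothie | hamster
  4   | nurse | cooking | tea | parrot
  5   | writer | hiking | coffee | dog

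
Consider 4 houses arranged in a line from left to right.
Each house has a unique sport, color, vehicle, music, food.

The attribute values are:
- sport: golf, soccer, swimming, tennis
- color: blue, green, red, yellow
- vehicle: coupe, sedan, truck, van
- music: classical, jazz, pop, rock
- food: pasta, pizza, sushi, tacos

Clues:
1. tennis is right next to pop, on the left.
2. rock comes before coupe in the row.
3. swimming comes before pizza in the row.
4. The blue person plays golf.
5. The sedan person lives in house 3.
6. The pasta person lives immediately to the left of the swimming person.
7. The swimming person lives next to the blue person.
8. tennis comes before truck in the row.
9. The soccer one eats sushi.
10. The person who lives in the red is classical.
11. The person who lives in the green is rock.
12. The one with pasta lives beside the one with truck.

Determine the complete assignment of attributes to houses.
Solution:

House | Sport | Color | Vehicle | Music | Food
----------------------------------------------
  1   | tennis | green | van | rock | pasta
  2   | swimming | yellow | truck | pop | tacos
  3   | golf | blue | sedan | jazz | pizza
  4   | soccer | red | coupe | classical | sushi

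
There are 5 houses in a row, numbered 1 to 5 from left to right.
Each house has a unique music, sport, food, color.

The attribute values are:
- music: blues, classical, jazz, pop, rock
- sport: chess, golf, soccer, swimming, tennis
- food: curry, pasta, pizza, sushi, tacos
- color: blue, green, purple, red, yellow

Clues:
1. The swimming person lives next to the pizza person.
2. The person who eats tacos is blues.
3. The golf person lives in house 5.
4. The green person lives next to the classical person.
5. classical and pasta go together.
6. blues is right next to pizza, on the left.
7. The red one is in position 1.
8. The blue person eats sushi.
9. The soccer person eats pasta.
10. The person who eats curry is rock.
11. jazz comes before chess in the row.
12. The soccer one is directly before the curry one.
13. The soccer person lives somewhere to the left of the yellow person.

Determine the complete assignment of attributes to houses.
Solution:

House | Music | Sport | Food | Color
------------------------------------
  1   | blues | swimming | tacos | red
  2   | jazz | tennis | pizza | green
  3   | classical | soccer | pasta | purple
  4   | rock | chess | curry | yellow
  5   | pop | golf | sushi | blue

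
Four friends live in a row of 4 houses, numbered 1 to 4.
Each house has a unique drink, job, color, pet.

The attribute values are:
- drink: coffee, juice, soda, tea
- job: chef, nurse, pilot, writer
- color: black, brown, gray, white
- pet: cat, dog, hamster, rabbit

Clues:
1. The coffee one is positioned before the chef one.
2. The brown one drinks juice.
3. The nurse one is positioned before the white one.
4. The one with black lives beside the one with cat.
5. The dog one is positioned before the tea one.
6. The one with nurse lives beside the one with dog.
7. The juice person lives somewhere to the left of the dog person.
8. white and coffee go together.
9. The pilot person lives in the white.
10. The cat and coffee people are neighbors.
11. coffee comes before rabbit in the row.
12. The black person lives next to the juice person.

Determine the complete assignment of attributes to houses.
Solution:

House | Drink | Job | Color | Pet
---------------------------------
  1   | soda | writer | black | hamster
  2   | juice | nurse | brown | cat
  3   | coffee | pilot | white | dog
  4   | tea | chef | gray | rabbit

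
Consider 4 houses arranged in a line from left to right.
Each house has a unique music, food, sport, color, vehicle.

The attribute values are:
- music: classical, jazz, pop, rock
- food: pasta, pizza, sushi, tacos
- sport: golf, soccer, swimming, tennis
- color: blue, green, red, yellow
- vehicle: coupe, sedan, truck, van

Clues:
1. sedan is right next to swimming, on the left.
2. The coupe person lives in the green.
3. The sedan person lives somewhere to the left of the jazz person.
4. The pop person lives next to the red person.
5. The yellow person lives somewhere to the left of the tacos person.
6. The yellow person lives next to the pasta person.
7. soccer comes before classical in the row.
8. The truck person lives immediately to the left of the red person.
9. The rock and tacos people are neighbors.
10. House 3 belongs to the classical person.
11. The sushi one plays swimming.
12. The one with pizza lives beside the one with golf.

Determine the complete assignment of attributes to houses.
Solution:

House | Music | Food | Sport | Color | Vehicle
----------------------------------------------
  1   | pop | pizza | soccer | yellow | truck
  2   | rock | pasta | golf | red | van
  3   | classical | tacos | tennis | blue | sedan
  4   | jazz | sushi | swimming | green | coupe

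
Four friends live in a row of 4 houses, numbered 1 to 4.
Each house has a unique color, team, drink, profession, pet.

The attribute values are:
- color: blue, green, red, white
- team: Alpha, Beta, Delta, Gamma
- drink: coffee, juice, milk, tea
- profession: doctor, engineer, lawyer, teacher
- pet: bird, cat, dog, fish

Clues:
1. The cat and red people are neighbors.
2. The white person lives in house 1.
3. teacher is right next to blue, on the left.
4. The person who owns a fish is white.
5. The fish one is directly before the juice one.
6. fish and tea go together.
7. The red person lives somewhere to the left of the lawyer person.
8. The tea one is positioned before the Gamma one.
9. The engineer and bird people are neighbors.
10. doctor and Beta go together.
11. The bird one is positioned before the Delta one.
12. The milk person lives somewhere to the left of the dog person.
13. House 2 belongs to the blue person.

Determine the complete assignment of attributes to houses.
Solution:

House | Color | Team | Drink | Profession | Pet
-----------------------------------------------
  1   | white | Alpha | tea | teacher | fish
  2   | blue | Gamma | juice | engineer | cat
  3   | red | Beta | milk | doctor | bird
  4   | green | Delta | coffee | lawyer | dog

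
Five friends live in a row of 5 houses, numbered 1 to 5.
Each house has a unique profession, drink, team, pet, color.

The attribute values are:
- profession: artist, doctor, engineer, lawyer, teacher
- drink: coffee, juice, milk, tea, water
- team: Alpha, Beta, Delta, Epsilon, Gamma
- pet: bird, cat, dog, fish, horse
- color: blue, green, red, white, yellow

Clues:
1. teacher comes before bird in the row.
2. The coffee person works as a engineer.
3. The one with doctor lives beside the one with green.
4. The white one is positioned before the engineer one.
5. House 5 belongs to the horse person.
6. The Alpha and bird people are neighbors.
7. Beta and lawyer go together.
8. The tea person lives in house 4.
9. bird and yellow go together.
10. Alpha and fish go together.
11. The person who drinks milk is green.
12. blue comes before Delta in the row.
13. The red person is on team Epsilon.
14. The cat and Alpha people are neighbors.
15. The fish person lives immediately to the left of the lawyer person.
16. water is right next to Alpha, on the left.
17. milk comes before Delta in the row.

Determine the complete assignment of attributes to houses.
Solution:

House | Profession | Drink | Team | Pet | Color
-----------------------------------------------
  1   | doctor | water | Gamma | cat | blue
  2   | teacher | milk | Alpha | fish | green
  3   | lawyer | juice | Beta | bird | yellow
  4   | artist | tea | Delta | dog | white
  5   | engineer | coffee | Epsilon | horse | red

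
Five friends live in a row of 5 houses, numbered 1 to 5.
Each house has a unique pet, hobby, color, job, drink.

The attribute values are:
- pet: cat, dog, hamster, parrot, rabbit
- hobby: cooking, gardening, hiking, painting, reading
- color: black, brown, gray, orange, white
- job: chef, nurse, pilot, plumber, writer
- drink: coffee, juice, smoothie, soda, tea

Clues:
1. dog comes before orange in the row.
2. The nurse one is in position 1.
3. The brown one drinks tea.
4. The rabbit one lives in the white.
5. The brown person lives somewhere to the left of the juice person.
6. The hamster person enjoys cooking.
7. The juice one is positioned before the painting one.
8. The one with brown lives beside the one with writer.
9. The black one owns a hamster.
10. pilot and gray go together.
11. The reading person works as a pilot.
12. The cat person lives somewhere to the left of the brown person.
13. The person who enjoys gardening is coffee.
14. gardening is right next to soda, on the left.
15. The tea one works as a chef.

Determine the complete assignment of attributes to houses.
Solution:

House | Pet | Hobby | Color | Job | Drink
-----------------------------------------
  1   | rabbit | gardening | white | nurse | coffee
  2   | cat | reading | gray | pilot | soda
  3   | dog | hiking | brown | chef | tea
  4   | hamster | cooking | black | writer | juice
  5   | parrot | painting | orange | plumber | smoothie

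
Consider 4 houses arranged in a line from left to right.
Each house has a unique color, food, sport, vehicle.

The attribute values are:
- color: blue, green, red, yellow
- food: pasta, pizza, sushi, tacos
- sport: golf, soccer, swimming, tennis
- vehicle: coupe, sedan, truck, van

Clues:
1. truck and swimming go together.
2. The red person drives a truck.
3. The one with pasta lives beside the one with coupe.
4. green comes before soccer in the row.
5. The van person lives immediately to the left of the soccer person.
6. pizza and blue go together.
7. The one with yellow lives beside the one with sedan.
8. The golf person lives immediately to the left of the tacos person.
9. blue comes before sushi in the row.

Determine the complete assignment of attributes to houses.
Solution:

House | Color | Food | Sport | Vehicle
--------------------------------------
  1   | green | pasta | golf | van
  2   | yellow | tacos | soccer | coupe
  3   | blue | pizza | tennis | sedan
  4   | red | sushi | swimming | truck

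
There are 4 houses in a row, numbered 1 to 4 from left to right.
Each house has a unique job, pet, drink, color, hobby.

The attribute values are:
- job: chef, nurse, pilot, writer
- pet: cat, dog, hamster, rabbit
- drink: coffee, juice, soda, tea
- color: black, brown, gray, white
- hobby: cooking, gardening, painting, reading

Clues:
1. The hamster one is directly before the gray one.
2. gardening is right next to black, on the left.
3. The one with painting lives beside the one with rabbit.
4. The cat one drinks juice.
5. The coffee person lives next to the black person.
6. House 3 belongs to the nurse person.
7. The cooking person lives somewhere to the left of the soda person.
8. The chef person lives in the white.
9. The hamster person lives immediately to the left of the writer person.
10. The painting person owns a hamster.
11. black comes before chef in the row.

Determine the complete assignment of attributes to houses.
Solution:

House | Job | Pet | Drink | Color | Hobby
-----------------------------------------
  1   | pilot | hamster | tea | brown | painting
  2   | writer | rabbit | coffee | gray | gardening
  3   | nurse | cat | juice | black | cooking
  4   | chef | dog | soda | white | reading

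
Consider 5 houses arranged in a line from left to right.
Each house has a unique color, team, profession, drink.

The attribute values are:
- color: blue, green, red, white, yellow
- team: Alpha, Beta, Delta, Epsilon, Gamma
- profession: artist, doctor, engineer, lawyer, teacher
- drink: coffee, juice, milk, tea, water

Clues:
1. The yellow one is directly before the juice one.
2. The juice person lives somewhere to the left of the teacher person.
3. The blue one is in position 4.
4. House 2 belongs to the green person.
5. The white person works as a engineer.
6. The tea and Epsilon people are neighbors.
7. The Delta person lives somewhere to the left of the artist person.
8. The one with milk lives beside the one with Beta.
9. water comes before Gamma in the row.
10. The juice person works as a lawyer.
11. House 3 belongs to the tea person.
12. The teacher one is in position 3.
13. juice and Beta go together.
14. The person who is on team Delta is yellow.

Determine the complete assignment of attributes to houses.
Solution:

House | Color | Team | Profession | Drink
-----------------------------------------
  1   | yellow | Delta | doctor | milk
  2   | green | Beta | lawyer | juice
  3   | red | Alpha | teacher | tea
  4   | blue | Epsilon | artist | water
  5   | white | Gamma | engineer | coffee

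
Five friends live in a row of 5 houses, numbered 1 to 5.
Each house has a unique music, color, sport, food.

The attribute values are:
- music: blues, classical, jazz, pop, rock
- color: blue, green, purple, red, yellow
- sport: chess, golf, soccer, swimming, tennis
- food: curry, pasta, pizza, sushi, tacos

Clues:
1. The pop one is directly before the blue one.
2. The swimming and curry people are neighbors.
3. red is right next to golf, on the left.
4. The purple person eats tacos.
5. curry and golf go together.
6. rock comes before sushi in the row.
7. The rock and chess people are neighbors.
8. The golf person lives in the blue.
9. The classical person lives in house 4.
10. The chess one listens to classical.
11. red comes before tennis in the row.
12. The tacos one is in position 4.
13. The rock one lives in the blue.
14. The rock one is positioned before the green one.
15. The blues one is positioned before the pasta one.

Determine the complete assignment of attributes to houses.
Solution:

House | Music | Color | Sport | Food
------------------------------------
  1   | blues | yellow | soccer | pizza
  2   | pop | red | swimming | pasta
  3   | rock | blue | golf | curry
  4   | classical | purple | chess | tacos
  5   | jazz | green | tennis | sushi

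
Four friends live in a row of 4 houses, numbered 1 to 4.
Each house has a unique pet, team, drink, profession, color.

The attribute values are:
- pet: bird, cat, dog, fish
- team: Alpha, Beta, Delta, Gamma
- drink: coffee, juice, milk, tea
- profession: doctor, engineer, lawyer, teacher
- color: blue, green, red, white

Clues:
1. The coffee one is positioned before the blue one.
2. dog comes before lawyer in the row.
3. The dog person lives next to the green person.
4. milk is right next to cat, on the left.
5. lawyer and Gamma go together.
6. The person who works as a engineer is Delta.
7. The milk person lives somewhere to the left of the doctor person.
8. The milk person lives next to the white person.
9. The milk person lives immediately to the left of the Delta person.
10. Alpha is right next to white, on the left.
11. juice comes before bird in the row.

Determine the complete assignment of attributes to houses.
Solution:

House | Pet | Team | Drink | Profession | Color
-----------------------------------------------
  1   | fish | Alpha | milk | teacher | red
  2   | cat | Delta | coffee | engineer | white
  3   | dog | Beta | juice | doctor | blue
  4   | bird | Gamma | tea | lawyer | green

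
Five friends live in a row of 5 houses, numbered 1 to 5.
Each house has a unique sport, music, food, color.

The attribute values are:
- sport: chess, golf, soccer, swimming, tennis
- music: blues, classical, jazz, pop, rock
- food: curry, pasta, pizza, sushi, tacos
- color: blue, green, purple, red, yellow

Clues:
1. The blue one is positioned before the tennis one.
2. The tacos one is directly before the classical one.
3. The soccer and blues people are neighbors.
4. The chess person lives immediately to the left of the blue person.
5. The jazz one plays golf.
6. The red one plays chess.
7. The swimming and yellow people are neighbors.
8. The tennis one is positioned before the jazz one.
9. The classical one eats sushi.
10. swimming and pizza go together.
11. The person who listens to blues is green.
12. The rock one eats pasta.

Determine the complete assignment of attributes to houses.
Solution:

House | Sport | Music | Food | Color
------------------------------------
  1   | chess | pop | tacos | red
  2   | soccer | classical | sushi | blue
  3   | swimming | blues | pizza | green
  4   | tennis | rock | pasta | yellow
  5   | golf | jazz | curry | purple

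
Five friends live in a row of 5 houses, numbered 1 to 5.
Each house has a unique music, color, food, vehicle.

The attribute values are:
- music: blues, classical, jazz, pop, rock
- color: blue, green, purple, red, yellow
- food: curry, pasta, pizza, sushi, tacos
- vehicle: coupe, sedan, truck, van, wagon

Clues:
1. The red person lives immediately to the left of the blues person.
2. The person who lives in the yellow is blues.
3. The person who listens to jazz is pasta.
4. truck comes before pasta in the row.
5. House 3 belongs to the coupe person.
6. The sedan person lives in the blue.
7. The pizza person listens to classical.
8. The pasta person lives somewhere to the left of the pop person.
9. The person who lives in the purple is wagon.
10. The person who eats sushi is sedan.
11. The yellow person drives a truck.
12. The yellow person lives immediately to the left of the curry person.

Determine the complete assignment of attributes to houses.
Solution:

House | Music | Color | Food | Vehicle
--------------------------------------
  1   | classical | red | pizza | van
  2   | blues | yellow | tacos | truck
  3   | rock | green | curry | coupe
  4   | jazz | purple | pasta | wagon
  5   | pop | blue | sushi | sedan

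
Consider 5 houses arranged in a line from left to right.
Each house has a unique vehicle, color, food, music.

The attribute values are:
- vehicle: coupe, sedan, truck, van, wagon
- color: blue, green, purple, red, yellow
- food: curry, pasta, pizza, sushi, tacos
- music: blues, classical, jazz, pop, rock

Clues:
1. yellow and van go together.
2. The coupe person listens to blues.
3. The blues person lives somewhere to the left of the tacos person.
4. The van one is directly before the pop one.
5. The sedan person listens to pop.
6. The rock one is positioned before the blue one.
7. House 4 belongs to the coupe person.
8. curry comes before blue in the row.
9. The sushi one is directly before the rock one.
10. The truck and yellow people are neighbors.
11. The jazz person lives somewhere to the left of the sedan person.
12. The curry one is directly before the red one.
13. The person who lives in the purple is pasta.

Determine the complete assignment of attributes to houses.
Solution:

House | Vehicle | Color | Food | Music
--------------------------------------
  1   | truck | green | sushi | jazz
  2   | van | yellow | curry | rock
  3   | sedan | red | pizza | pop
  4   | coupe | purple | pasta | blues
  5   | wagon | blue | tacos | classical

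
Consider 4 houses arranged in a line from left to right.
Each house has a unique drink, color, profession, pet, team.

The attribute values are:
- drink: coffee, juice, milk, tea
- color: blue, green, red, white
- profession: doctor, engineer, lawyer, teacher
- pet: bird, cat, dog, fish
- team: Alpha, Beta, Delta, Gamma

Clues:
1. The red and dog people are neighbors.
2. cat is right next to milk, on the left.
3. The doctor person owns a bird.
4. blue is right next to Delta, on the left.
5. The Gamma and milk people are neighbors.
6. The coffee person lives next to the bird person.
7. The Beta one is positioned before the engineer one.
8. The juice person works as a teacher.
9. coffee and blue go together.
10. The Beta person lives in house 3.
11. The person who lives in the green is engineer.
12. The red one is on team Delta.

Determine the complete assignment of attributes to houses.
Solution:

House | Drink | Color | Profession | Pet | Team
-----------------------------------------------
  1   | coffee | blue | lawyer | cat | Gamma
  2   | milk | red | doctor | bird | Delta
  3   | juice | white | teacher | dog | Beta
  4   | tea | green | engineer | fish | Alpha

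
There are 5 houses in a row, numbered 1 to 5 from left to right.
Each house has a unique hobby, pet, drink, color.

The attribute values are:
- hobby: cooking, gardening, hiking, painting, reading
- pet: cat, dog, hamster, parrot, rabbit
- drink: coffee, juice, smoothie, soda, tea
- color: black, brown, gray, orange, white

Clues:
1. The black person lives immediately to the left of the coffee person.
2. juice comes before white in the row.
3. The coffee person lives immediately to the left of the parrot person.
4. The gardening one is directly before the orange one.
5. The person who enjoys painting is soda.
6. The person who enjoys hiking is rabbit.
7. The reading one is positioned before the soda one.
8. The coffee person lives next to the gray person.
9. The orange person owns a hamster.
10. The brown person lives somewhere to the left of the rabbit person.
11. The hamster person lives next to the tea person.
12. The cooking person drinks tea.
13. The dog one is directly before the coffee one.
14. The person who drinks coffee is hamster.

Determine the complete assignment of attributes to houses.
Solution:

House | Hobby | Pet | Drink | Color
-----------------------------------
  1   | gardening | dog | juice | black
  2   | reading | hamster | coffee | orange
  3   | cooking | parrot | tea | gray
  4   | painting | cat | soda | brown
  5   | hiking | rabbit | smoothie | white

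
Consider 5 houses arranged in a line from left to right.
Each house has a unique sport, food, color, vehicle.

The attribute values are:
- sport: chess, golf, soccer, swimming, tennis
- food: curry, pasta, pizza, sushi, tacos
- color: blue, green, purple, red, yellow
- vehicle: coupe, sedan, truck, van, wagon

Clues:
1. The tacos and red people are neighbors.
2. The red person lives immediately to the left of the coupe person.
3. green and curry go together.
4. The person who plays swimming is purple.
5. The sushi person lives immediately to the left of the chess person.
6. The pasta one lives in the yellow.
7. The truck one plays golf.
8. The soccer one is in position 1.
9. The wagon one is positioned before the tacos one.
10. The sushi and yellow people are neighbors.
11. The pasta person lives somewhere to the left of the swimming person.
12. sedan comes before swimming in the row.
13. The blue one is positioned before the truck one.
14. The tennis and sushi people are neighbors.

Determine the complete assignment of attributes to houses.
Solution:

House | Sport | Food | Color | Vehicle
--------------------------------------
  1   | soccer | curry | green | wagon
  2   | tennis | tacos | blue | sedan
  3   | golf | sushi | red | truck
  4   | chess | pasta | yellow | coupe
  5   | swimming | pizza | purple | van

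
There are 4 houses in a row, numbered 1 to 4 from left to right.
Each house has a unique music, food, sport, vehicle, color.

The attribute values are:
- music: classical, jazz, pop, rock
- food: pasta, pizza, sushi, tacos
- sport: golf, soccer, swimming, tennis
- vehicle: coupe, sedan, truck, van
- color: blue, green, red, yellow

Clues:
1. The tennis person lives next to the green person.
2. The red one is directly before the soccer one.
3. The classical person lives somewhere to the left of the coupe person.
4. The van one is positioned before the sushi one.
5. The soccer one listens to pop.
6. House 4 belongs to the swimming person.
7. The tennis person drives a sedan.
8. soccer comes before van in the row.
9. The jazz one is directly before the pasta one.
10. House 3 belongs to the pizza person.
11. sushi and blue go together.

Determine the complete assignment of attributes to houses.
Solution:

House | Music | Food | Sport | Vehicle | Color
----------------------------------------------
  1   | jazz | tacos | tennis | sedan | red
  2   | pop | pasta | soccer | truck | green
  3   | classical | pizza | golf | van | yellow
  4   | rock | sushi | swimming | coupe | blue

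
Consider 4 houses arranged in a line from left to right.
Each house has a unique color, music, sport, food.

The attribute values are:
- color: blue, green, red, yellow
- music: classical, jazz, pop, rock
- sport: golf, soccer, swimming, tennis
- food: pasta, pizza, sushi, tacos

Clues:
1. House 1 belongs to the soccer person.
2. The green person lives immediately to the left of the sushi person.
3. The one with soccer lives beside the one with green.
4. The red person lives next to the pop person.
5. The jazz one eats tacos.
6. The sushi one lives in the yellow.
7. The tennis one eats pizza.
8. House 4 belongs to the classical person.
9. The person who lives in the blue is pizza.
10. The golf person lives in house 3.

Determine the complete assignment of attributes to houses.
Solution:

House | Color | Music | Sport | Food
------------------------------------
  1   | red | jazz | soccer | tacos
  2   | green | pop | swimming | pasta
  3   | yellow | rock | golf | sushi
  4   | blue | classical | tennis | pizza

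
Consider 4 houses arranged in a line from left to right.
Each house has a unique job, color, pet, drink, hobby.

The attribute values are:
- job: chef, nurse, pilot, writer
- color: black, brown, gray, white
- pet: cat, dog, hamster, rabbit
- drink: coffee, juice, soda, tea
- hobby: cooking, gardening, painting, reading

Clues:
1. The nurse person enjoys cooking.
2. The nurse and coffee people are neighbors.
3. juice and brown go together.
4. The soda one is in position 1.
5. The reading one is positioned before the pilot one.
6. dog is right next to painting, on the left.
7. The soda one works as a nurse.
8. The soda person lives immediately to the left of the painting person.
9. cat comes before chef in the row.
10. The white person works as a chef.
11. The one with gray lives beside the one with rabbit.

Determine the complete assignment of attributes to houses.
Solution:

House | Job | Color | Pet | Drink | Hobby
-----------------------------------------
  1   | nurse | black | dog | soda | cooking
  2   | writer | gray | cat | coffee | painting
  3   | chef | white | rabbit | tea | reading
  4   | pilot | brown | hamster | juice | gardening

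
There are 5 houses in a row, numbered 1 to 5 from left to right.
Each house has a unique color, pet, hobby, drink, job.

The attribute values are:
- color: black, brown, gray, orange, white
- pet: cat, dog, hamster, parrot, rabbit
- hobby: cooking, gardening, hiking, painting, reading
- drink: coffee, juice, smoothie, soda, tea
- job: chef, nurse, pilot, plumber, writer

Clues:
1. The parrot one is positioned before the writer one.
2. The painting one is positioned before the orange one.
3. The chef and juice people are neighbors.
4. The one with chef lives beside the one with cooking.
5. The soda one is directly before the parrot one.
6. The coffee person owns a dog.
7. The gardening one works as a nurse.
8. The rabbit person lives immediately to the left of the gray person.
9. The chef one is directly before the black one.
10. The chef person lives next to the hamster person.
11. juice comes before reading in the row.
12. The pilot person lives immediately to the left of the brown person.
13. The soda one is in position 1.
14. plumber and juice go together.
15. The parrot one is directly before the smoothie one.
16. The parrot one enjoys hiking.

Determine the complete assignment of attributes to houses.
Solution:

House | Color | Pet | Hobby | Drink | Job
-----------------------------------------
  1   | white | rabbit | gardening | soda | nurse
  2   | gray | parrot | hiking | tea | pilot
  3   | brown | cat | painting | smoothie | chef
  4   | black | hamster | cooking | juice | plumber
  5   | orange | dog | reading | coffee | writer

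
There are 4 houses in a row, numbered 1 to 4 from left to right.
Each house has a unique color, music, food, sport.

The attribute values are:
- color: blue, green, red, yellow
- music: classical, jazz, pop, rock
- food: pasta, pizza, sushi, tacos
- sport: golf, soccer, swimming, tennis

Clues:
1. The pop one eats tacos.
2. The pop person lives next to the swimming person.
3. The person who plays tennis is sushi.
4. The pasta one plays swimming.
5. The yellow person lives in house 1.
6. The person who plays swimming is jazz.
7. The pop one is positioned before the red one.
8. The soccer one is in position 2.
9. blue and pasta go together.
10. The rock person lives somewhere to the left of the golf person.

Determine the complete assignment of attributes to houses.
Solution:

House | Color | Music | Food | Sport
------------------------------------
  1   | yellow | rock | sushi | tennis
  2   | green | pop | tacos | soccer
  3   | blue | jazz | pasta | swimming
  4   | red | classical | pizza | golf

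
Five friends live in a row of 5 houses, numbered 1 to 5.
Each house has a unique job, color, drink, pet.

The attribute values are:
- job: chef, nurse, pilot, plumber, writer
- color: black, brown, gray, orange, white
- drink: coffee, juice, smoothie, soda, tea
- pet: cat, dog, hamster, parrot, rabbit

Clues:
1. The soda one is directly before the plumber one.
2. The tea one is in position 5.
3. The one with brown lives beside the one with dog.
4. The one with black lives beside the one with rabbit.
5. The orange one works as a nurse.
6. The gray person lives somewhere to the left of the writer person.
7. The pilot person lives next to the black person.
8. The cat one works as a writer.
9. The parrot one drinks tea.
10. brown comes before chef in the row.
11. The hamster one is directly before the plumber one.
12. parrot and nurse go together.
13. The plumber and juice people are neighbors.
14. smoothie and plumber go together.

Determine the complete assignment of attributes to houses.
Solution:

House | Job | Color | Drink | Pet
---------------------------------
  1   | pilot | brown | soda | hamster
  2   | plumber | black | smoothie | dog
  3   | chef | gray | juice | rabbit
  4   | writer | white | coffee | cat
  5   | nurse | orange | tea | parrot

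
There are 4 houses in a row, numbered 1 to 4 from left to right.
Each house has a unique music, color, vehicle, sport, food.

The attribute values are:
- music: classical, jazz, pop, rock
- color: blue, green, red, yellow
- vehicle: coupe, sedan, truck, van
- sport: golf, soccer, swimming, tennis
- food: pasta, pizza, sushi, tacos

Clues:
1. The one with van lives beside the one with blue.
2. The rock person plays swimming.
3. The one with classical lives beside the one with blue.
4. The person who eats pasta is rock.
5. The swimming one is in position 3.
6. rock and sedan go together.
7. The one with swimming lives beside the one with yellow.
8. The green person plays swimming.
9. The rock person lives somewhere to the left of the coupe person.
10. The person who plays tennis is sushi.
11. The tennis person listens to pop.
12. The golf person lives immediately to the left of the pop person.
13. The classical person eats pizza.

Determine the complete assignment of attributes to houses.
Solution:

House | Music | Color | Vehicle | Sport | Food
----------------------------------------------
  1   | classical | red | van | golf | pizza
  2   | pop | blue | truck | tennis | sushi
  3   | rock | green | sedan | swimming | pasta
  4   | jazz | yellow | coupe | soccer | tacos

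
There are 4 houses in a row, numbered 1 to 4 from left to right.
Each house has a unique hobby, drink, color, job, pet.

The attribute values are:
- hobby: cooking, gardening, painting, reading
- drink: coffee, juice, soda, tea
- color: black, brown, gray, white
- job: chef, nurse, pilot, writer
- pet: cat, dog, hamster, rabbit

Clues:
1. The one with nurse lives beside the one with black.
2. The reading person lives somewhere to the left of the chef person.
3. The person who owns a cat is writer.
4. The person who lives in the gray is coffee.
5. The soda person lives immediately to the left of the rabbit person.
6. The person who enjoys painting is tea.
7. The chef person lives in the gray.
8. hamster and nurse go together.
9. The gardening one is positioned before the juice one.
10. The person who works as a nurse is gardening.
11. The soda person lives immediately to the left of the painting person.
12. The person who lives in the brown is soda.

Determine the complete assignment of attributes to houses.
Solution:

House | Hobby | Drink | Color | Job | Pet
-----------------------------------------
  1   | gardening | soda | brown | nurse | hamster
  2   | painting | tea | black | pilot | rabbit
  3   | reading | juice | white | writer | cat
  4   | cooking | coffee | gray | chef | dog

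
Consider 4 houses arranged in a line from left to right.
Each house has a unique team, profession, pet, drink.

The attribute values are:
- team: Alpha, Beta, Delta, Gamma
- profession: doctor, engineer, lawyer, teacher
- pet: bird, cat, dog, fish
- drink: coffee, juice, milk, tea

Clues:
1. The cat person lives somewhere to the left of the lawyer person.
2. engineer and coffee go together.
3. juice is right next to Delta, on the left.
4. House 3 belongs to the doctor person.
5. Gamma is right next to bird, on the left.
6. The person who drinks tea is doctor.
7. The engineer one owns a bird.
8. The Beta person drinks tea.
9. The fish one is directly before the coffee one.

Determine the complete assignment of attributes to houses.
Solution:

House | Team | Profession | Pet | Drink
---------------------------------------
  1   | Gamma | teacher | fish | juice
  2   | Delta | engineer | bird | coffee
  3   | Beta | doctor | cat | tea
  4   | Alpha | lawyer | dog | milk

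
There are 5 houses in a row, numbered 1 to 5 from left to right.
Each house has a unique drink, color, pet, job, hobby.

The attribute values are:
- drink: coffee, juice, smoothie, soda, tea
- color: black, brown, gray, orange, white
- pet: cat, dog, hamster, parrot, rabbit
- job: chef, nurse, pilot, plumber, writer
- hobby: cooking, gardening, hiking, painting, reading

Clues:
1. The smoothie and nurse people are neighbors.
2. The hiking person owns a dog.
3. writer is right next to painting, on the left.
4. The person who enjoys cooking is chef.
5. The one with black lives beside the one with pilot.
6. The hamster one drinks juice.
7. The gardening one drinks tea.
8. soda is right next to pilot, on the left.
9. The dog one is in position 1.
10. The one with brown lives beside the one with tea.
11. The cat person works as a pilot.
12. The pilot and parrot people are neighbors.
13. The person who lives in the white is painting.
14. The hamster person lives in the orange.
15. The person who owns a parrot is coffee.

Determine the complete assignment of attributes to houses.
Solution:

House | Drink | Color | Pet | Job | Hobby
-----------------------------------------
  1   | soda | black | dog | writer | hiking
  2   | smoothie | white | cat | pilot | painting
  3   | coffee | brown | parrot | nurse | reading
  4   | tea | gray | rabbit | plumber | gardening
  5   | juice | orange | hamster | chef | cooking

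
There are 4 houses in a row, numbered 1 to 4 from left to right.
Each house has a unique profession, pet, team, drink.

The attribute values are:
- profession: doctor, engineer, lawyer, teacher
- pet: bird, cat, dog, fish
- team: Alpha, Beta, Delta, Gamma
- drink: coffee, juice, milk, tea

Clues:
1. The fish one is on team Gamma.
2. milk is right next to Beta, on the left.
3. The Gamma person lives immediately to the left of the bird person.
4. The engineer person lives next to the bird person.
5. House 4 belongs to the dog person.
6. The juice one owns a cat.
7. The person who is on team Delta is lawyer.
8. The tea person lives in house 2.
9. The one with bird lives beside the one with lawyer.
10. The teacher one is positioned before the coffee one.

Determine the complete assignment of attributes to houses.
Solution:

House | Profession | Pet | Team | Drink
---------------------------------------
  1   | engineer | fish | Gamma | milk
  2   | teacher | bird | Beta | tea
  3   | lawyer | cat | Delta | juice
  4   | doctor | dog | Alpha | coffee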